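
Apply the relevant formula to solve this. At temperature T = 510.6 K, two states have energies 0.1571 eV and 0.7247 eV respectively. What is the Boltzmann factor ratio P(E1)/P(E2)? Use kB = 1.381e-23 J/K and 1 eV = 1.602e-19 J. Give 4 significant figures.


Step 1: Compute energy difference dE = E1 - E2 = 0.1571 - 0.7247 = -0.5676 eV
Step 2: Convert to Joules: dE_J = -0.5676 * 1.602e-19 = -9.093e-20 J
Step 3: Compute exponent = -dE_J / (kB * T) = -(-9.093e-20) / (1.381e-23 * 510.6) = 12.9
Step 4: P(E1)/P(E2) = exp(12.9) = 3.984e+05

3.984e+05


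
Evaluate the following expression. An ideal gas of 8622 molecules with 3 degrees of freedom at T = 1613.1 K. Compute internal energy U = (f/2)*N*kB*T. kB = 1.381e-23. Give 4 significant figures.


Step 1: f/2 = 3/2 = 1.5
Step 2: N*kB*T = 8622*1.381e-23*1613.1 = 1.921e-16
Step 3: U = 1.5 * 1.921e-16 = 2.881e-16 J

2.881e-16


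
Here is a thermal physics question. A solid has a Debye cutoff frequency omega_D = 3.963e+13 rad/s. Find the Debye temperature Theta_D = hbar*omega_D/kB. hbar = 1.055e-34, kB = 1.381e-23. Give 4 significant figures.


Step 1: hbar*omega_D = 1.055e-34 * 3.963e+13 = 4.181e-21 J
Step 2: Theta_D = 4.181e-21 / 1.381e-23
Step 3: Theta_D = 302.7 K

302.7


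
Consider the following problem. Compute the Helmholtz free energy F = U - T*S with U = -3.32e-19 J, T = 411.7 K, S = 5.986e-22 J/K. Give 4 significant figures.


Step 1: T*S = 411.7 * 5.986e-22 = 2.464e-19 J
Step 2: F = U - T*S = -3.32e-19 - 2.464e-19
Step 3: F = -5.784e-19 J

-5.784e-19


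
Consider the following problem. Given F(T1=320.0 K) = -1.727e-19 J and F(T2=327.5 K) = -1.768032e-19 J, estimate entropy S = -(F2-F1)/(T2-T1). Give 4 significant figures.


Step 1: dF = F2 - F1 = -1.768032e-19 - (-1.727e-19) = -4.1032e-21 J
Step 2: dT = T2 - T1 = 327.5 - 320.0 = 7.5 K
Step 3: S = -dF/dT = -(-4.1032e-21)/7.5 = 5.471e-22 J/K

5.471e-22


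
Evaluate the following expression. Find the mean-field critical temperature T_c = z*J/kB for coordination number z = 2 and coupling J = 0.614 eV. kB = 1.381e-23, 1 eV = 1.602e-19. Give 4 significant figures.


Step 1: z*J = 2*0.614 = 1.228 eV
Step 2: Convert to Joules: 1.228*1.602e-19 = 1.967e-19 J
Step 3: T_c = 1.967e-19 / 1.381e-23 = 1.425e+04 K

1.425e+04


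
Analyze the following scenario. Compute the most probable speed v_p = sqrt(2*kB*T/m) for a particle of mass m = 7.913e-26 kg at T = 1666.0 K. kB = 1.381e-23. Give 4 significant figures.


Step 1: Numerator = 2*kB*T = 2*1.381e-23*1666.0 = 4.601e-20
Step 2: Ratio = 4.601e-20 / 7.913e-26 = 5.815e+05
Step 3: v_p = sqrt(5.815e+05) = 762.6 m/s

762.6


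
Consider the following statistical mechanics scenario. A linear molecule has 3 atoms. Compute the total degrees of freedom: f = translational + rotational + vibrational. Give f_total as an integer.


Step 1: Translational DOF = 3
Step 2: Rotational DOF (linear) = 2
Step 3: Vibrational DOF = 3*3 - 5 = 4
Step 4: Total = 3 + 2 + 4 = 9

9


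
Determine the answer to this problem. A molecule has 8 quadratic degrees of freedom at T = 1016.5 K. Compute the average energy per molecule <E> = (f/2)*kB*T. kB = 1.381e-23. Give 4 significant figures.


Step 1: f/2 = 8/2 = 4
Step 2: kB*T = 1.381e-23 * 1016.5 = 1.404e-20
Step 3: <E> = 4 * 1.404e-20 = 5.615e-20 J

5.615e-20


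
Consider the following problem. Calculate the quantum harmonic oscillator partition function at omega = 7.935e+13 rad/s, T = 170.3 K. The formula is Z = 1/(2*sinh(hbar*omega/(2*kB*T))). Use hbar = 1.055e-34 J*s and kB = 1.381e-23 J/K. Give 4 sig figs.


Step 1: Compute x = hbar*omega/(kB*T) = 1.055e-34*7.935e+13/(1.381e-23*170.3) = 3.56
Step 2: x/2 = 1.78
Step 3: sinh(x/2) = 2.88
Step 4: Z = 1/(2*2.88) = 0.1736

0.1736


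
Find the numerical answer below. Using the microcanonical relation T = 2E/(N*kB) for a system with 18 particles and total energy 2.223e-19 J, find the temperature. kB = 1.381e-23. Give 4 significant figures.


Step 1: Numerator = 2*E = 2*2.223e-19 = 4.446e-19 J
Step 2: Denominator = N*kB = 18*1.381e-23 = 2.486e-22
Step 3: T = 4.446e-19 / 2.486e-22 = 1789 K

1789


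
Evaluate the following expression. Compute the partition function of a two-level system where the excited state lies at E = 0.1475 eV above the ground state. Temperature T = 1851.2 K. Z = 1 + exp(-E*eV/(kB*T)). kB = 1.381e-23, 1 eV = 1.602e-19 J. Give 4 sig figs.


Step 1: Compute beta*E = E*eV/(kB*T) = 0.1475*1.602e-19/(1.381e-23*1851.2) = 0.9243
Step 2: exp(-beta*E) = exp(-0.9243) = 0.3968
Step 3: Z = 1 + 0.3968 = 1.397

1.397


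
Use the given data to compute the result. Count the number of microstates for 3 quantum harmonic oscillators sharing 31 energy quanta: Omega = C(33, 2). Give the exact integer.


Step 1: Use binomial coefficient C(33, 2)
Step 2: Numerator = 33! / 31!
Step 3: Denominator = 2!
Step 4: Omega = 528

528


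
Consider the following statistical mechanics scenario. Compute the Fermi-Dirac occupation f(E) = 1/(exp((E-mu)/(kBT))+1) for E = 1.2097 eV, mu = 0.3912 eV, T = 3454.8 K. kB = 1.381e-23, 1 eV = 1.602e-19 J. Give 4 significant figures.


Step 1: (E - mu) = 1.2097 - 0.3912 = 0.8185 eV
Step 2: Convert: (E-mu)*eV = 1.311e-19 J
Step 3: x = (E-mu)*eV/(kB*T) = 2.748
Step 4: f = 1/(exp(2.748)+1) = 0.06018

0.06018


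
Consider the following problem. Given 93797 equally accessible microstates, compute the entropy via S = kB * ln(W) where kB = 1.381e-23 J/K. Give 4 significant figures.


Step 1: ln(W) = ln(93797) = 11.45
Step 2: S = kB * ln(W) = 1.381e-23 * 11.45
Step 3: S = 1.581e-22 J/K

1.581e-22


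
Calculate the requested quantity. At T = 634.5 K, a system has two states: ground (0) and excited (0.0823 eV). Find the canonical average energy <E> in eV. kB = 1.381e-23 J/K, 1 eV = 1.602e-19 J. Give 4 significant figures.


Step 1: beta*E = 0.0823*1.602e-19/(1.381e-23*634.5) = 1.505
Step 2: exp(-beta*E) = 0.2221
Step 3: <E> = 0.0823*0.2221/(1+0.2221) = 0.01496 eV

0.01496


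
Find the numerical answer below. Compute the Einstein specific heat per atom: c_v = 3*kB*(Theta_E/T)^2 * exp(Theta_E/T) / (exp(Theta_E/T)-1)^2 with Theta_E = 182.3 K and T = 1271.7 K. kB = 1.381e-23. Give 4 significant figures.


Step 1: x = Theta_E/T = 182.3/1271.7 = 0.1434
Step 2: x^2 = 0.02055
Step 3: exp(x) = 1.154
Step 4: c_v = 3*1.381e-23*0.02055*1.154/(1.154-1)^2 = 4.136e-23

4.136e-23


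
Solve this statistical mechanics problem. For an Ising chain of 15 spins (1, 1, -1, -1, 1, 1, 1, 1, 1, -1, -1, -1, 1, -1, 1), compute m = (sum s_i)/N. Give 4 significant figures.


Step 1: Count up spins (+1): 9, down spins (-1): 6
Step 2: Total magnetization M = 9 - 6 = 3
Step 3: m = M/N = 3/15 = 0.2

0.2


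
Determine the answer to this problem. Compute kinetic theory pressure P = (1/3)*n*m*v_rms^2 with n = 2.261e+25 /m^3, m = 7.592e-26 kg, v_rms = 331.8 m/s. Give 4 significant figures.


Step 1: v_rms^2 = 331.8^2 = 1.101e+05
Step 2: n*m = 2.261e+25*7.592e-26 = 1.717
Step 3: P = (1/3)*1.717*1.101e+05 = 6.299e+04 Pa

6.299e+04


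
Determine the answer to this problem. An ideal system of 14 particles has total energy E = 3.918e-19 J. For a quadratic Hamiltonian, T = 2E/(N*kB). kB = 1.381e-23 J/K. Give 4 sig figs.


Step 1: Numerator = 2*E = 2*3.918e-19 = 7.836e-19 J
Step 2: Denominator = N*kB = 14*1.381e-23 = 1.933e-22
Step 3: T = 7.836e-19 / 1.933e-22 = 4053 K

4053


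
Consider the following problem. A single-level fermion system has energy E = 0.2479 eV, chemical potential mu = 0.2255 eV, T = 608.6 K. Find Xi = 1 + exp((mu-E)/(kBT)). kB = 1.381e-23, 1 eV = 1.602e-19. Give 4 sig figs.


Step 1: (mu - E) = 0.2255 - 0.2479 = -0.0224 eV
Step 2: x = (mu-E)*eV/(kB*T) = -0.0224*1.602e-19/(1.381e-23*608.6) = -0.427
Step 3: exp(x) = 0.6525
Step 4: Xi = 1 + 0.6525 = 1.652

1.652


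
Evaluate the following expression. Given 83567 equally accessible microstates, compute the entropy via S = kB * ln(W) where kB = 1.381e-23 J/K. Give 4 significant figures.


Step 1: ln(W) = ln(83567) = 11.33
Step 2: S = kB * ln(W) = 1.381e-23 * 11.33
Step 3: S = 1.565e-22 J/K

1.565e-22


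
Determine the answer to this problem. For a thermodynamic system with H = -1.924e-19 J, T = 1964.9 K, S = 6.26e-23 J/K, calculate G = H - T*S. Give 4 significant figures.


Step 1: T*S = 1964.9 * 6.26e-23 = 1.23e-19 J
Step 2: G = H - T*S = -1.924e-19 - 1.23e-19
Step 3: G = -3.154e-19 J

-3.154e-19


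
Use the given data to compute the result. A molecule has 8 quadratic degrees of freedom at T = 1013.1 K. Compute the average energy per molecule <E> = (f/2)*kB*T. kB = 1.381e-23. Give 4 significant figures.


Step 1: f/2 = 8/2 = 4
Step 2: kB*T = 1.381e-23 * 1013.1 = 1.399e-20
Step 3: <E> = 4 * 1.399e-20 = 5.596e-20 J

5.596e-20


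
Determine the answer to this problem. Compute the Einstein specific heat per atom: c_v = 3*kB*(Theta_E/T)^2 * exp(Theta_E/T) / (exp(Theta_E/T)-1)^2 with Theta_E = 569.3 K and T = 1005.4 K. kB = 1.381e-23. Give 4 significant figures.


Step 1: x = Theta_E/T = 569.3/1005.4 = 0.5662
Step 2: x^2 = 0.3206
Step 3: exp(x) = 1.762
Step 4: c_v = 3*1.381e-23*0.3206*1.762/(1.762-1)^2 = 4.034e-23

4.034e-23


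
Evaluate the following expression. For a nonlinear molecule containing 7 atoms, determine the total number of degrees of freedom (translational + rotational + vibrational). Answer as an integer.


Step 1: Translational DOF = 3
Step 2: Rotational DOF (nonlinear) = 3
Step 3: Vibrational DOF = 3*7 - 6 = 15
Step 4: Total = 3 + 3 + 15 = 21

21


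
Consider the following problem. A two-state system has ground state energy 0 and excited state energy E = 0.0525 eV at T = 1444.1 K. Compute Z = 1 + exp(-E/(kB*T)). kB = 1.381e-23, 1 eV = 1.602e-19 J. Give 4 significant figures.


Step 1: Compute beta*E = E*eV/(kB*T) = 0.0525*1.602e-19/(1.381e-23*1444.1) = 0.4217
Step 2: exp(-beta*E) = exp(-0.4217) = 0.6559
Step 3: Z = 1 + 0.6559 = 1.656

1.656


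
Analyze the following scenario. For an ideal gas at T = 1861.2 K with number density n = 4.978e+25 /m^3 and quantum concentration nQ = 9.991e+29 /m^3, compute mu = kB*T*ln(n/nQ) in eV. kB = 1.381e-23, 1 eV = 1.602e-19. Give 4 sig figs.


Step 1: n/nQ = 4.978e+25/9.991e+29 = 4.982e-05
Step 2: ln(n/nQ) = -9.907
Step 3: mu = kB*T*ln(n/nQ) = 2.57e-20*-9.907 = -2.546e-19 J
Step 4: Convert to eV: -2.546e-19/1.602e-19 = -1.59 eV

-1.59


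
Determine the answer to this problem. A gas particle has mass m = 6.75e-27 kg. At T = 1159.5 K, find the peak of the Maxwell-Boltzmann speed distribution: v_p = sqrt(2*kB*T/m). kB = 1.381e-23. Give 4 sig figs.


Step 1: Numerator = 2*kB*T = 2*1.381e-23*1159.5 = 3.203e-20
Step 2: Ratio = 3.203e-20 / 6.75e-27 = 4.745e+06
Step 3: v_p = sqrt(4.745e+06) = 2178 m/s

2178


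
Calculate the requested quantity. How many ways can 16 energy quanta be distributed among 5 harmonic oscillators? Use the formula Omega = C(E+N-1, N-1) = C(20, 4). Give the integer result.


Step 1: Use binomial coefficient C(20, 4)
Step 2: Numerator = 20! / 16!
Step 3: Denominator = 4!
Step 4: Omega = 4845

4845


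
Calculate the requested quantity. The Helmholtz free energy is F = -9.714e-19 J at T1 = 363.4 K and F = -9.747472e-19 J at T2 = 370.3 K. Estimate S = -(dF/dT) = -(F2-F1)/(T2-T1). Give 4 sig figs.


Step 1: dF = F2 - F1 = -9.747472e-19 - (-9.714e-19) = -3.3472e-21 J
Step 2: dT = T2 - T1 = 370.3 - 363.4 = 6.9 K
Step 3: S = -dF/dT = -(-3.3472e-21)/6.9 = 4.851e-22 J/K

4.851e-22


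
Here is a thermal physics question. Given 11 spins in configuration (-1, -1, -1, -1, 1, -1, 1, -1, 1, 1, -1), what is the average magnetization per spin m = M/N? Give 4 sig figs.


Step 1: Count up spins (+1): 4, down spins (-1): 7
Step 2: Total magnetization M = 4 - 7 = -3
Step 3: m = M/N = -3/11 = -0.2727

-0.2727


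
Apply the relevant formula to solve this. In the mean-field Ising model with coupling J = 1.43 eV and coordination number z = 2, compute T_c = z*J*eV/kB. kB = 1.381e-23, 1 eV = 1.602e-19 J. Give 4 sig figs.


Step 1: z*J = 2*1.43 = 2.86 eV
Step 2: Convert to Joules: 2.86*1.602e-19 = 4.582e-19 J
Step 3: T_c = 4.582e-19 / 1.381e-23 = 3.318e+04 K

3.318e+04


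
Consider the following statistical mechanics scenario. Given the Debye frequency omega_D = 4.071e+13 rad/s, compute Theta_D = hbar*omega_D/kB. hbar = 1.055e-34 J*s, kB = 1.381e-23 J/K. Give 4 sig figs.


Step 1: hbar*omega_D = 1.055e-34 * 4.071e+13 = 4.295e-21 J
Step 2: Theta_D = 4.295e-21 / 1.381e-23
Step 3: Theta_D = 311 K

311


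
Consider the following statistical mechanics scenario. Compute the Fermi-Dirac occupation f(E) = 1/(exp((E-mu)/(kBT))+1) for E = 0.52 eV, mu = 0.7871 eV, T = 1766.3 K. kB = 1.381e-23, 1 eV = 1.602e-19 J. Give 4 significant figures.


Step 1: (E - mu) = 0.52 - 0.7871 = -0.2671 eV
Step 2: Convert: (E-mu)*eV = -4.279e-20 J
Step 3: x = (E-mu)*eV/(kB*T) = -1.754
Step 4: f = 1/(exp(-1.754)+1) = 0.8525

0.8525


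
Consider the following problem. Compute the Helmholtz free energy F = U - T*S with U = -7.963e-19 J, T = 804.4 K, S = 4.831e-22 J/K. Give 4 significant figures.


Step 1: T*S = 804.4 * 4.831e-22 = 3.886e-19 J
Step 2: F = U - T*S = -7.963e-19 - 3.886e-19
Step 3: F = -1.185e-18 J

-1.185e-18


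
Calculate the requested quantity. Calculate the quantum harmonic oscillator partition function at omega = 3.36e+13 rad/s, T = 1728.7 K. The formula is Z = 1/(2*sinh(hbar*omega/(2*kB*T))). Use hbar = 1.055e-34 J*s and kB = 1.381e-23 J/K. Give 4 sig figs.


Step 1: Compute x = hbar*omega/(kB*T) = 1.055e-34*3.36e+13/(1.381e-23*1728.7) = 0.1485
Step 2: x/2 = 0.07424
Step 3: sinh(x/2) = 0.07431
Step 4: Z = 1/(2*0.07431) = 6.729

6.729


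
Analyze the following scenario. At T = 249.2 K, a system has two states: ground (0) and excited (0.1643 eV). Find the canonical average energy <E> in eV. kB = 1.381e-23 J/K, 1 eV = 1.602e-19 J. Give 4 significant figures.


Step 1: beta*E = 0.1643*1.602e-19/(1.381e-23*249.2) = 7.648
Step 2: exp(-beta*E) = 0.0004769
Step 3: <E> = 0.1643*0.0004769/(1+0.0004769) = 7.832e-05 eV

7.832e-05


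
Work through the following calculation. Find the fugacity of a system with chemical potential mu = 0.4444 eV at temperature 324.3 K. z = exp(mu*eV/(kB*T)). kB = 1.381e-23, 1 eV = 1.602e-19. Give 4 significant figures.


Step 1: Convert mu to Joules: 0.4444*1.602e-19 = 7.119e-20 J
Step 2: kB*T = 1.381e-23*324.3 = 4.479e-21 J
Step 3: mu/(kB*T) = 15.9
Step 4: z = exp(15.9) = 8.011e+06

8.011e+06


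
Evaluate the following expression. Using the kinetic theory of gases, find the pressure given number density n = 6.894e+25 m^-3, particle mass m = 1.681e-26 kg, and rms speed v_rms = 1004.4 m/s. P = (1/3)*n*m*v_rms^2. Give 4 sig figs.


Step 1: v_rms^2 = 1004.4^2 = 1.009e+06
Step 2: n*m = 6.894e+25*1.681e-26 = 1.159
Step 3: P = (1/3)*1.159*1.009e+06 = 3.897e+05 Pa

3.897e+05


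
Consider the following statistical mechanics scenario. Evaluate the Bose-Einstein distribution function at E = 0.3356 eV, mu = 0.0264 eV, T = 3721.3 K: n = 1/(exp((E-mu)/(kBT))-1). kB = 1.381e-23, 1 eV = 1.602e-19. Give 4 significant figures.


Step 1: (E - mu) = 0.3092 eV
Step 2: x = (E-mu)*eV/(kB*T) = 0.3092*1.602e-19/(1.381e-23*3721.3) = 0.9639
Step 3: exp(x) = 2.622
Step 4: n = 1/(exp(x)-1) = 0.6166

0.6166


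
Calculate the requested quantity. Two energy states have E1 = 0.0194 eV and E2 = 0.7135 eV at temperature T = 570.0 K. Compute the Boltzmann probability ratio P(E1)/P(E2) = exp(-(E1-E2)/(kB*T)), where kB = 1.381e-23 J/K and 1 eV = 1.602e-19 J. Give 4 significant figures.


Step 1: Compute energy difference dE = E1 - E2 = 0.0194 - 0.7135 = -0.6941 eV
Step 2: Convert to Joules: dE_J = -0.6941 * 1.602e-19 = -1.112e-19 J
Step 3: Compute exponent = -dE_J / (kB * T) = -(-1.112e-19) / (1.381e-23 * 570.0) = 14.13
Step 4: P(E1)/P(E2) = exp(14.13) = 1.364e+06

1.364e+06


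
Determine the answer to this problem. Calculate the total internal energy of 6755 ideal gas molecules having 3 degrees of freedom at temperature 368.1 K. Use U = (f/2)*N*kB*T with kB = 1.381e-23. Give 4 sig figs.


Step 1: f/2 = 3/2 = 1.5
Step 2: N*kB*T = 6755*1.381e-23*368.1 = 3.434e-17
Step 3: U = 1.5 * 3.434e-17 = 5.151e-17 J

5.151e-17


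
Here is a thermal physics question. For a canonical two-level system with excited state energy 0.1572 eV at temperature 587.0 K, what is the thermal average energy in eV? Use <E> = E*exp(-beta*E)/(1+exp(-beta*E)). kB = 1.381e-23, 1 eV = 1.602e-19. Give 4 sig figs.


Step 1: beta*E = 0.1572*1.602e-19/(1.381e-23*587.0) = 3.107
Step 2: exp(-beta*E) = 0.04475
Step 3: <E> = 0.1572*0.04475/(1+0.04475) = 0.006734 eV

0.006734


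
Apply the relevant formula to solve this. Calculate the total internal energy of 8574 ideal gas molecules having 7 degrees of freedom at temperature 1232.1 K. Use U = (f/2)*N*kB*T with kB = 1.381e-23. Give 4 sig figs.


Step 1: f/2 = 7/2 = 3.5
Step 2: N*kB*T = 8574*1.381e-23*1232.1 = 1.459e-16
Step 3: U = 3.5 * 1.459e-16 = 5.106e-16 J

5.106e-16


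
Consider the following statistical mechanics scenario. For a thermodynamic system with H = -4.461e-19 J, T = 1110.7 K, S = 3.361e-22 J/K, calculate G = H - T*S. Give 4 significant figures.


Step 1: T*S = 1110.7 * 3.361e-22 = 3.733e-19 J
Step 2: G = H - T*S = -4.461e-19 - 3.733e-19
Step 3: G = -8.194e-19 J

-8.194e-19


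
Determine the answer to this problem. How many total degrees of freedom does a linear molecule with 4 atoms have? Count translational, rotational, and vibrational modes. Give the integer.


Step 1: Translational DOF = 3
Step 2: Rotational DOF (linear) = 2
Step 3: Vibrational DOF = 3*4 - 5 = 7
Step 4: Total = 3 + 2 + 7 = 12

12


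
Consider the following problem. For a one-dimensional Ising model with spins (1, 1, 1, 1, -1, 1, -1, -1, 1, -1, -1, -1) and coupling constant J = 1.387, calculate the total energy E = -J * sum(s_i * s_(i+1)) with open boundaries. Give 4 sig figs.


Step 1: Nearest-neighbor products: 1, 1, 1, -1, -1, -1, 1, -1, -1, 1, 1
Step 2: Sum of products = 1
Step 3: E = -1.387 * 1 = -1.387

-1.387


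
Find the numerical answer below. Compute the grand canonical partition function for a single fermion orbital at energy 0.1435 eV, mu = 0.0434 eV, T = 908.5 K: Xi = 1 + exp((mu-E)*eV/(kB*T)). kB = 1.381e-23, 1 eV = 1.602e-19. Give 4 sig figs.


Step 1: (mu - E) = 0.0434 - 0.1435 = -0.1001 eV
Step 2: x = (mu-E)*eV/(kB*T) = -0.1001*1.602e-19/(1.381e-23*908.5) = -1.278
Step 3: exp(x) = 0.2786
Step 4: Xi = 1 + 0.2786 = 1.279

1.279


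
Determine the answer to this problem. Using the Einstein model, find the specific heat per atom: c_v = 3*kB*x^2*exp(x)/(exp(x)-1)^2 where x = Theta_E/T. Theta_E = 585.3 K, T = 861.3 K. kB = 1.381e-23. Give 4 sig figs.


Step 1: x = Theta_E/T = 585.3/861.3 = 0.6796
Step 2: x^2 = 0.4618
Step 3: exp(x) = 1.973
Step 4: c_v = 3*1.381e-23*0.4618*1.973/(1.973-1)^2 = 3.987e-23

3.987e-23


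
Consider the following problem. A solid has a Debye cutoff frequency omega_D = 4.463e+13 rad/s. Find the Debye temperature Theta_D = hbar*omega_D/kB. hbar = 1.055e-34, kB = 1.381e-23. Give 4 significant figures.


Step 1: hbar*omega_D = 1.055e-34 * 4.463e+13 = 4.708e-21 J
Step 2: Theta_D = 4.708e-21 / 1.381e-23
Step 3: Theta_D = 340.9 K

340.9


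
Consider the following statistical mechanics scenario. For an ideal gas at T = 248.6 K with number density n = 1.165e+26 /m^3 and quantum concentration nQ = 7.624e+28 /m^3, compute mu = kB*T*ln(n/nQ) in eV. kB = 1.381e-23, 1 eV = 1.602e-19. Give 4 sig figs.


Step 1: n/nQ = 1.165e+26/7.624e+28 = 0.001528
Step 2: ln(n/nQ) = -6.484
Step 3: mu = kB*T*ln(n/nQ) = 3.433e-21*-6.484 = -2.226e-20 J
Step 4: Convert to eV: -2.226e-20/1.602e-19 = -0.139 eV

-0.139


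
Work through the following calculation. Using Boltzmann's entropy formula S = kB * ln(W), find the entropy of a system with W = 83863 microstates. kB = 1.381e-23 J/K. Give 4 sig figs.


Step 1: ln(W) = ln(83863) = 11.34
Step 2: S = kB * ln(W) = 1.381e-23 * 11.34
Step 3: S = 1.566e-22 J/K

1.566e-22


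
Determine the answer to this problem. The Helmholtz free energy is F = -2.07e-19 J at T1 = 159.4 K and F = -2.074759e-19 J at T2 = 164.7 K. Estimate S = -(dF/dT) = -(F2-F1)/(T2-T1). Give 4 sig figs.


Step 1: dF = F2 - F1 = -2.074759e-19 - (-2.07e-19) = -4.759e-22 J
Step 2: dT = T2 - T1 = 164.7 - 159.4 = 5.3 K
Step 3: S = -dF/dT = -(-4.759e-22)/5.3 = 8.979e-23 J/K

8.979e-23


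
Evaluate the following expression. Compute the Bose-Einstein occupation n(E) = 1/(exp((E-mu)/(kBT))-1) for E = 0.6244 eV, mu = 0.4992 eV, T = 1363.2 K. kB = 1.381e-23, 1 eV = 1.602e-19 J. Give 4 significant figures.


Step 1: (E - mu) = 0.1252 eV
Step 2: x = (E-mu)*eV/(kB*T) = 0.1252*1.602e-19/(1.381e-23*1363.2) = 1.065
Step 3: exp(x) = 2.902
Step 4: n = 1/(exp(x)-1) = 0.5258

0.5258


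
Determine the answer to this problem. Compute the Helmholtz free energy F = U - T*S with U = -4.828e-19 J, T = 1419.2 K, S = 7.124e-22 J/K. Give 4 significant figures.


Step 1: T*S = 1419.2 * 7.124e-22 = 1.011e-18 J
Step 2: F = U - T*S = -4.828e-19 - 1.011e-18
Step 3: F = -1.494e-18 J

-1.494e-18


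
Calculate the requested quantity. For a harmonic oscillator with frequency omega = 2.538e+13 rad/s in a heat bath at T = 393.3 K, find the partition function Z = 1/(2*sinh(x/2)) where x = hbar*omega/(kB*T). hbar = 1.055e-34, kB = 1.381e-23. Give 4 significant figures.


Step 1: Compute x = hbar*omega/(kB*T) = 1.055e-34*2.538e+13/(1.381e-23*393.3) = 0.493
Step 2: x/2 = 0.2465
Step 3: sinh(x/2) = 0.249
Step 4: Z = 1/(2*0.249) = 2.008

2.008


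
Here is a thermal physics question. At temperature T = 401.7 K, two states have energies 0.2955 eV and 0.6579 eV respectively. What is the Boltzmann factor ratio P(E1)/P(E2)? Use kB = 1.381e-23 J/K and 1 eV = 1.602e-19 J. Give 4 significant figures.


Step 1: Compute energy difference dE = E1 - E2 = 0.2955 - 0.6579 = -0.3624 eV
Step 2: Convert to Joules: dE_J = -0.3624 * 1.602e-19 = -5.806e-20 J
Step 3: Compute exponent = -dE_J / (kB * T) = -(-5.806e-20) / (1.381e-23 * 401.7) = 10.47
Step 4: P(E1)/P(E2) = exp(10.47) = 3.508e+04

3.508e+04


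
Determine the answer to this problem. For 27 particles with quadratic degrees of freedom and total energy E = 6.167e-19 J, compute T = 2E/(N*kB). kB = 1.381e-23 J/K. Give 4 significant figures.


Step 1: Numerator = 2*E = 2*6.167e-19 = 1.233e-18 J
Step 2: Denominator = N*kB = 27*1.381e-23 = 3.729e-22
Step 3: T = 1.233e-18 / 3.729e-22 = 3308 K

3308


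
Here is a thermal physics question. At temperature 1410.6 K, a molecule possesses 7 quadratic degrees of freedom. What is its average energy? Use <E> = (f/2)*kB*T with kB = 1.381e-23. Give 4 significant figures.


Step 1: f/2 = 7/2 = 3.5
Step 2: kB*T = 1.381e-23 * 1410.6 = 1.948e-20
Step 3: <E> = 3.5 * 1.948e-20 = 6.818e-20 J

6.818e-20


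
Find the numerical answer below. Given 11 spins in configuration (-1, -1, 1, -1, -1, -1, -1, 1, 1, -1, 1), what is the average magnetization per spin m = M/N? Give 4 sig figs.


Step 1: Count up spins (+1): 4, down spins (-1): 7
Step 2: Total magnetization M = 4 - 7 = -3
Step 3: m = M/N = -3/11 = -0.2727

-0.2727


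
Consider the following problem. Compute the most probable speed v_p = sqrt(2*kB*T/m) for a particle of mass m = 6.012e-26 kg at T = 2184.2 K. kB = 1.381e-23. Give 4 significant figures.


Step 1: Numerator = 2*kB*T = 2*1.381e-23*2184.2 = 6.033e-20
Step 2: Ratio = 6.033e-20 / 6.012e-26 = 1.003e+06
Step 3: v_p = sqrt(1.003e+06) = 1002 m/s

1002


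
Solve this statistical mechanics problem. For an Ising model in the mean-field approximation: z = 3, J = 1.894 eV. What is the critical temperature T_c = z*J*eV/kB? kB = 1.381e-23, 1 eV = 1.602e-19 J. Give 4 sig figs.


Step 1: z*J = 3*1.894 = 5.682 eV
Step 2: Convert to Joules: 5.682*1.602e-19 = 9.103e-19 J
Step 3: T_c = 9.103e-19 / 1.381e-23 = 6.591e+04 K

6.591e+04


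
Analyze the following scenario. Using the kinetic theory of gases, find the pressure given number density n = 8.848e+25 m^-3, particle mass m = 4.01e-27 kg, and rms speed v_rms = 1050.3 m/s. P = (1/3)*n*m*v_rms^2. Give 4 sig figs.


Step 1: v_rms^2 = 1050.3^2 = 1.103e+06
Step 2: n*m = 8.848e+25*4.01e-27 = 0.3548
Step 3: P = (1/3)*0.3548*1.103e+06 = 1.305e+05 Pa

1.305e+05


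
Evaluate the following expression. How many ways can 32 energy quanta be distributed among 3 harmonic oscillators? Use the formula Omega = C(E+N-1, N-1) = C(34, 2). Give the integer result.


Step 1: Use binomial coefficient C(34, 2)
Step 2: Numerator = 34! / 32!
Step 3: Denominator = 2!
Step 4: Omega = 561

561


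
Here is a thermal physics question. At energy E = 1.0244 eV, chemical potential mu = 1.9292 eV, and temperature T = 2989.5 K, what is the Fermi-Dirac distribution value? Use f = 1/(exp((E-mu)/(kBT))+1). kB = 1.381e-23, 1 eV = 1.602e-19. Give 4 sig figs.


Step 1: (E - mu) = 1.0244 - 1.9292 = -0.9048 eV
Step 2: Convert: (E-mu)*eV = -1.449e-19 J
Step 3: x = (E-mu)*eV/(kB*T) = -3.511
Step 4: f = 1/(exp(-3.511)+1) = 0.971

0.971


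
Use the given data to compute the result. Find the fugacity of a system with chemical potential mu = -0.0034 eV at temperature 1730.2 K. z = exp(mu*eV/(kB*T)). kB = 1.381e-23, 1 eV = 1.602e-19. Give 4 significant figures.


Step 1: Convert mu to Joules: -0.0034*1.602e-19 = -5.447e-22 J
Step 2: kB*T = 1.381e-23*1730.2 = 2.389e-20 J
Step 3: mu/(kB*T) = -0.0228
Step 4: z = exp(-0.0228) = 0.9775

0.9775


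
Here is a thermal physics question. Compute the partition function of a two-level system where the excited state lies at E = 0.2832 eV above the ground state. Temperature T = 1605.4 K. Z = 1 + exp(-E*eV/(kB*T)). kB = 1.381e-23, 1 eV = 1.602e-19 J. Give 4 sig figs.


Step 1: Compute beta*E = E*eV/(kB*T) = 0.2832*1.602e-19/(1.381e-23*1605.4) = 2.046
Step 2: exp(-beta*E) = exp(-2.046) = 0.1292
Step 3: Z = 1 + 0.1292 = 1.129

1.129


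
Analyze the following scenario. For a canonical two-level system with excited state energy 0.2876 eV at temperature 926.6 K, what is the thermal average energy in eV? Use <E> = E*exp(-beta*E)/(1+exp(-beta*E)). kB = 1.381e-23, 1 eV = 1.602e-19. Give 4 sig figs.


Step 1: beta*E = 0.2876*1.602e-19/(1.381e-23*926.6) = 3.601
Step 2: exp(-beta*E) = 0.02731
Step 3: <E> = 0.2876*0.02731/(1+0.02731) = 0.007645 eV

0.007645


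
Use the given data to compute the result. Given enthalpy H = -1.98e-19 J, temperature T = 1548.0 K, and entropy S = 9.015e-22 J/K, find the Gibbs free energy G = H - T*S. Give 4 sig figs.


Step 1: T*S = 1548.0 * 9.015e-22 = 1.396e-18 J
Step 2: G = H - T*S = -1.98e-19 - 1.396e-18
Step 3: G = -1.594e-18 J

-1.594e-18


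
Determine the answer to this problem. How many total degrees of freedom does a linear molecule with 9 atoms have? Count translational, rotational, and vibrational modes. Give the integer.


Step 1: Translational DOF = 3
Step 2: Rotational DOF (linear) = 2
Step 3: Vibrational DOF = 3*9 - 5 = 22
Step 4: Total = 3 + 2 + 22 = 27

27


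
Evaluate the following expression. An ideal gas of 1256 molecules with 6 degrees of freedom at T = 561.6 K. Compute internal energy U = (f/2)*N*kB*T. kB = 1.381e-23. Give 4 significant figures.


Step 1: f/2 = 6/2 = 3.0
Step 2: N*kB*T = 1256*1.381e-23*561.6 = 9.741e-18
Step 3: U = 3.0 * 9.741e-18 = 2.922e-17 J

2.922e-17


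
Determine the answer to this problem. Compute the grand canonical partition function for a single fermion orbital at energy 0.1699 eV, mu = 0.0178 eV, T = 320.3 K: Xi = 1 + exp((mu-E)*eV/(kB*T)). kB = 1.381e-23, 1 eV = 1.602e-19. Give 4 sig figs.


Step 1: (mu - E) = 0.0178 - 0.1699 = -0.1521 eV
Step 2: x = (mu-E)*eV/(kB*T) = -0.1521*1.602e-19/(1.381e-23*320.3) = -5.509
Step 3: exp(x) = 0.004052
Step 4: Xi = 1 + 0.004052 = 1.004

1.004


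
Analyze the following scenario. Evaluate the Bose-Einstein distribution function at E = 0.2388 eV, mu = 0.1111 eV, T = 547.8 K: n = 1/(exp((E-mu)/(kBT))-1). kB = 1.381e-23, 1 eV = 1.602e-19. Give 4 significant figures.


Step 1: (E - mu) = 0.1277 eV
Step 2: x = (E-mu)*eV/(kB*T) = 0.1277*1.602e-19/(1.381e-23*547.8) = 2.704
Step 3: exp(x) = 14.94
Step 4: n = 1/(exp(x)-1) = 0.07172

0.07172


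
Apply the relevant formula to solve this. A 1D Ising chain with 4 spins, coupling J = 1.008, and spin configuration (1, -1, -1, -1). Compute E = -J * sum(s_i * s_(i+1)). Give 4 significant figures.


Step 1: Nearest-neighbor products: -1, 1, 1
Step 2: Sum of products = 1
Step 3: E = -1.008 * 1 = -1.008

-1.008


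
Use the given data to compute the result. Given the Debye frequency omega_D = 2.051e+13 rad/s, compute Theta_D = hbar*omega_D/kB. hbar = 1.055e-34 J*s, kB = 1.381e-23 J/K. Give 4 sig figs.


Step 1: hbar*omega_D = 1.055e-34 * 2.051e+13 = 2.164e-21 J
Step 2: Theta_D = 2.164e-21 / 1.381e-23
Step 3: Theta_D = 156.7 K

156.7


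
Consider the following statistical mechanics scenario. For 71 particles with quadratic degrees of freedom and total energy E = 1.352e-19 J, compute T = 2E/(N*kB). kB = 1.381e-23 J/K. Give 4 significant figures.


Step 1: Numerator = 2*E = 2*1.352e-19 = 2.704e-19 J
Step 2: Denominator = N*kB = 71*1.381e-23 = 9.805e-22
Step 3: T = 2.704e-19 / 9.805e-22 = 275.8 K

275.8


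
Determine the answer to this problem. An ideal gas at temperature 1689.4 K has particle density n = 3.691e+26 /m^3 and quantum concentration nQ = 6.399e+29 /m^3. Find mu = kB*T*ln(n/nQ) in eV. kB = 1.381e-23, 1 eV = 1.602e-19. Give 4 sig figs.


Step 1: n/nQ = 3.691e+26/6.399e+29 = 0.0005768
Step 2: ln(n/nQ) = -7.458
Step 3: mu = kB*T*ln(n/nQ) = 2.333e-20*-7.458 = -1.74e-19 J
Step 4: Convert to eV: -1.74e-19/1.602e-19 = -1.086 eV

-1.086


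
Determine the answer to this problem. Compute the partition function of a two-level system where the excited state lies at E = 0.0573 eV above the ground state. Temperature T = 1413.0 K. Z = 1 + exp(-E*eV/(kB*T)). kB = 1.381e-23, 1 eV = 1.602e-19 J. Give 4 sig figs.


Step 1: Compute beta*E = E*eV/(kB*T) = 0.0573*1.602e-19/(1.381e-23*1413.0) = 0.4704
Step 2: exp(-beta*E) = exp(-0.4704) = 0.6247
Step 3: Z = 1 + 0.6247 = 1.625

1.625


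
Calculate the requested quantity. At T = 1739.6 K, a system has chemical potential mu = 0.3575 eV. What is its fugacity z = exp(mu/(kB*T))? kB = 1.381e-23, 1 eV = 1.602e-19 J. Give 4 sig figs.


Step 1: Convert mu to Joules: 0.3575*1.602e-19 = 5.727e-20 J
Step 2: kB*T = 1.381e-23*1739.6 = 2.402e-20 J
Step 3: mu/(kB*T) = 2.384
Step 4: z = exp(2.384) = 10.85

10.85


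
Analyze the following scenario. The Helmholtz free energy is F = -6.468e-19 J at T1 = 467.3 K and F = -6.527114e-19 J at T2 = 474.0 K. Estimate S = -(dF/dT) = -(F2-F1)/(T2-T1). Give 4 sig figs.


Step 1: dF = F2 - F1 = -6.527114e-19 - (-6.468e-19) = -5.9114e-21 J
Step 2: dT = T2 - T1 = 474.0 - 467.3 = 6.7 K
Step 3: S = -dF/dT = -(-5.9114e-21)/6.7 = 8.823e-22 J/K

8.823e-22


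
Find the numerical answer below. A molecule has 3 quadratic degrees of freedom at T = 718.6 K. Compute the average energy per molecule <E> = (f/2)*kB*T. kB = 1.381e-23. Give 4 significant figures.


Step 1: f/2 = 3/2 = 1.5
Step 2: kB*T = 1.381e-23 * 718.6 = 9.924e-21
Step 3: <E> = 1.5 * 9.924e-21 = 1.489e-20 J

1.489e-20


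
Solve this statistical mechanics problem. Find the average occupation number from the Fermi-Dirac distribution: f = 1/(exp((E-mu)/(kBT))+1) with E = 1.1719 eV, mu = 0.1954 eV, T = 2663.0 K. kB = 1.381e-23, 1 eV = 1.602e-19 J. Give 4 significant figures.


Step 1: (E - mu) = 1.1719 - 0.1954 = 0.9765 eV
Step 2: Convert: (E-mu)*eV = 1.564e-19 J
Step 3: x = (E-mu)*eV/(kB*T) = 4.254
Step 4: f = 1/(exp(4.254)+1) = 0.01401

0.01401


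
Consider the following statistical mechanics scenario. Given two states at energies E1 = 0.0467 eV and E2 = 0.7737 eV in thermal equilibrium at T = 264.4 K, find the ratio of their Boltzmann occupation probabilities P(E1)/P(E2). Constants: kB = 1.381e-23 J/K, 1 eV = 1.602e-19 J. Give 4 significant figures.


Step 1: Compute energy difference dE = E1 - E2 = 0.0467 - 0.7737 = -0.727 eV
Step 2: Convert to Joules: dE_J = -0.727 * 1.602e-19 = -1.165e-19 J
Step 3: Compute exponent = -dE_J / (kB * T) = -(-1.165e-19) / (1.381e-23 * 264.4) = 31.9
Step 4: P(E1)/P(E2) = exp(31.9) = 7.119e+13

7.119e+13


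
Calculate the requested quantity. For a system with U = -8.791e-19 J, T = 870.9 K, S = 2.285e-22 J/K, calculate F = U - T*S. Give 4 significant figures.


Step 1: T*S = 870.9 * 2.285e-22 = 1.99e-19 J
Step 2: F = U - T*S = -8.791e-19 - 1.99e-19
Step 3: F = -1.078e-18 J

-1.078e-18


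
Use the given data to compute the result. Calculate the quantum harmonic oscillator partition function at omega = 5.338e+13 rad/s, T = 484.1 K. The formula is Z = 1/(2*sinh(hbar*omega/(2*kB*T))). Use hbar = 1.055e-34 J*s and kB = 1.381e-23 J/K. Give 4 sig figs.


Step 1: Compute x = hbar*omega/(kB*T) = 1.055e-34*5.338e+13/(1.381e-23*484.1) = 0.8424
Step 2: x/2 = 0.4212
Step 3: sinh(x/2) = 0.4337
Step 4: Z = 1/(2*0.4337) = 1.153

1.153


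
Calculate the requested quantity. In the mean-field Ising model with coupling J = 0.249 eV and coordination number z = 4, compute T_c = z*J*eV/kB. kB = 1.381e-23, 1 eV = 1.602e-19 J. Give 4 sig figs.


Step 1: z*J = 4*0.249 = 0.996 eV
Step 2: Convert to Joules: 0.996*1.602e-19 = 1.596e-19 J
Step 3: T_c = 1.596e-19 / 1.381e-23 = 1.155e+04 K

1.155e+04


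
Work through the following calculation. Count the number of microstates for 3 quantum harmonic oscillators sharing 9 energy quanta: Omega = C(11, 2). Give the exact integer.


Step 1: Use binomial coefficient C(11, 2)
Step 2: Numerator = 11! / 9!
Step 3: Denominator = 2!
Step 4: Omega = 55

55


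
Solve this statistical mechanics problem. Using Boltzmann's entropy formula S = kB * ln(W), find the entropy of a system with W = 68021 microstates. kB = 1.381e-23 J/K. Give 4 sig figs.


Step 1: ln(W) = ln(68021) = 11.13
Step 2: S = kB * ln(W) = 1.381e-23 * 11.13
Step 3: S = 1.537e-22 J/K

1.537e-22


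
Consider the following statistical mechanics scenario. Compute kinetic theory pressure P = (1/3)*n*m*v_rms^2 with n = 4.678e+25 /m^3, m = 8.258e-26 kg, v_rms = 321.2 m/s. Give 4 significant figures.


Step 1: v_rms^2 = 321.2^2 = 1.032e+05
Step 2: n*m = 4.678e+25*8.258e-26 = 3.863
Step 3: P = (1/3)*3.863*1.032e+05 = 1.329e+05 Pa

1.329e+05


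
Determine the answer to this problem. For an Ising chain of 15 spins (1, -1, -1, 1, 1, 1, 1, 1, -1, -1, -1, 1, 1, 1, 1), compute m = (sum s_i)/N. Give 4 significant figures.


Step 1: Count up spins (+1): 10, down spins (-1): 5
Step 2: Total magnetization M = 10 - 5 = 5
Step 3: m = M/N = 5/15 = 0.3333

0.3333


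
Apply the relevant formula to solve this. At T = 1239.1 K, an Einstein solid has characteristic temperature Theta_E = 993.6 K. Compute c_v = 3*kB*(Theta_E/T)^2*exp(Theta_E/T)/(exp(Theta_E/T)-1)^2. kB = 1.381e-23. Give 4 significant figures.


Step 1: x = Theta_E/T = 993.6/1239.1 = 0.8019
Step 2: x^2 = 0.643
Step 3: exp(x) = 2.23
Step 4: c_v = 3*1.381e-23*0.643*2.23/(2.23-1)^2 = 3.928e-23

3.928e-23


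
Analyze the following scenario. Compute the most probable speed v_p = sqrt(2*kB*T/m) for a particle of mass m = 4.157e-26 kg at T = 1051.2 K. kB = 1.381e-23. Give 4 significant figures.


Step 1: Numerator = 2*kB*T = 2*1.381e-23*1051.2 = 2.903e-20
Step 2: Ratio = 2.903e-20 / 4.157e-26 = 6.984e+05
Step 3: v_p = sqrt(6.984e+05) = 835.7 m/s

835.7


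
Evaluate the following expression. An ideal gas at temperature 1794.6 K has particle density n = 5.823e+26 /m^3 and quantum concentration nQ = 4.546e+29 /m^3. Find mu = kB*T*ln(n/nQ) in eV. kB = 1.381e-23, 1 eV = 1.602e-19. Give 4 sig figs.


Step 1: n/nQ = 5.823e+26/4.546e+29 = 0.001281
Step 2: ln(n/nQ) = -6.66
Step 3: mu = kB*T*ln(n/nQ) = 2.478e-20*-6.66 = -1.651e-19 J
Step 4: Convert to eV: -1.651e-19/1.602e-19 = -1.03 eV

-1.03


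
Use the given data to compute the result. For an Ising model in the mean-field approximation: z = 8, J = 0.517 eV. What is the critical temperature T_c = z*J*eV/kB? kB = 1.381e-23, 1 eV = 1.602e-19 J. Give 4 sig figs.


Step 1: z*J = 8*0.517 = 4.136 eV
Step 2: Convert to Joules: 4.136*1.602e-19 = 6.626e-19 J
Step 3: T_c = 6.626e-19 / 1.381e-23 = 4.798e+04 K

4.798e+04


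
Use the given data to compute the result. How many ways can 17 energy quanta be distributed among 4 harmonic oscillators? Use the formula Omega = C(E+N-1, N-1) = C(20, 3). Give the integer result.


Step 1: Use binomial coefficient C(20, 3)
Step 2: Numerator = 20! / 17!
Step 3: Denominator = 3!
Step 4: Omega = 1140

1140


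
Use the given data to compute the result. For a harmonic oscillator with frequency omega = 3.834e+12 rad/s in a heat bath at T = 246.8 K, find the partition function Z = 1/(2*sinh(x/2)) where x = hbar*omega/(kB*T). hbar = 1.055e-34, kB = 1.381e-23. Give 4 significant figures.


Step 1: Compute x = hbar*omega/(kB*T) = 1.055e-34*3.834e+12/(1.381e-23*246.8) = 0.1187
Step 2: x/2 = 0.05934
Step 3: sinh(x/2) = 0.05937
Step 4: Z = 1/(2*0.05937) = 8.421

8.421


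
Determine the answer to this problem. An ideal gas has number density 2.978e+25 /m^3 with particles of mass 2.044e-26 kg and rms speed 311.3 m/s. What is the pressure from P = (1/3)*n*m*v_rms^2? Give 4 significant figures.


Step 1: v_rms^2 = 311.3^2 = 9.691e+04
Step 2: n*m = 2.978e+25*2.044e-26 = 0.6087
Step 3: P = (1/3)*0.6087*9.691e+04 = 1.966e+04 Pa

1.966e+04


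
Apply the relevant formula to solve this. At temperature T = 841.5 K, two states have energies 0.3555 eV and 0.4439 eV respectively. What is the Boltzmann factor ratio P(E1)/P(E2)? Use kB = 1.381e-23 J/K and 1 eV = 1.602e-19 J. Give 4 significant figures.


Step 1: Compute energy difference dE = E1 - E2 = 0.3555 - 0.4439 = -0.0884 eV
Step 2: Convert to Joules: dE_J = -0.0884 * 1.602e-19 = -1.416e-20 J
Step 3: Compute exponent = -dE_J / (kB * T) = -(-1.416e-20) / (1.381e-23 * 841.5) = 1.219
Step 4: P(E1)/P(E2) = exp(1.219) = 3.383

3.383


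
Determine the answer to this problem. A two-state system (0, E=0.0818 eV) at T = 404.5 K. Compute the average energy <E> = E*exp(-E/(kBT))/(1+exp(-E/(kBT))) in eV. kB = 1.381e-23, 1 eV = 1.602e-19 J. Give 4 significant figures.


Step 1: beta*E = 0.0818*1.602e-19/(1.381e-23*404.5) = 2.346
Step 2: exp(-beta*E) = 0.09576
Step 3: <E> = 0.0818*0.09576/(1+0.09576) = 0.007149 eV

0.007149


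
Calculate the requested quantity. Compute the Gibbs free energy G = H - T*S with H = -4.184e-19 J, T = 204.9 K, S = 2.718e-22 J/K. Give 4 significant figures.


Step 1: T*S = 204.9 * 2.718e-22 = 5.569e-20 J
Step 2: G = H - T*S = -4.184e-19 - 5.569e-20
Step 3: G = -4.741e-19 J

-4.741e-19


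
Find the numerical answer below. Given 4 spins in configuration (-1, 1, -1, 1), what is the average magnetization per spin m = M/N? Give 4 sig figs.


Step 1: Count up spins (+1): 2, down spins (-1): 2
Step 2: Total magnetization M = 2 - 2 = 0
Step 3: m = M/N = 0/4 = 0

0


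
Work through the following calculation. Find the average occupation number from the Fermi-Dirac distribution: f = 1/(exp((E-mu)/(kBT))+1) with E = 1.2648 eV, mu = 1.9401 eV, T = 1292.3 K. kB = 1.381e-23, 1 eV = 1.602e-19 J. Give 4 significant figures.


Step 1: (E - mu) = 1.2648 - 1.9401 = -0.6753 eV
Step 2: Convert: (E-mu)*eV = -1.082e-19 J
Step 3: x = (E-mu)*eV/(kB*T) = -6.062
Step 4: f = 1/(exp(-6.062)+1) = 0.9977

0.9977


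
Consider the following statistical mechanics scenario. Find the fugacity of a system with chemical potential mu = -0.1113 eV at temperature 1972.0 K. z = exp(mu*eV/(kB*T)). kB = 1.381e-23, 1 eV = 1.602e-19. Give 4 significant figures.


Step 1: Convert mu to Joules: -0.1113*1.602e-19 = -1.783e-20 J
Step 2: kB*T = 1.381e-23*1972.0 = 2.723e-20 J
Step 3: mu/(kB*T) = -0.6547
Step 4: z = exp(-0.6547) = 0.5196

0.5196


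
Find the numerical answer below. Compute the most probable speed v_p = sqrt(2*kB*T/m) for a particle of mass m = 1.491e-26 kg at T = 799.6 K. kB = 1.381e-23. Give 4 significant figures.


Step 1: Numerator = 2*kB*T = 2*1.381e-23*799.6 = 2.208e-20
Step 2: Ratio = 2.208e-20 / 1.491e-26 = 1.481e+06
Step 3: v_p = sqrt(1.481e+06) = 1217 m/s

1217
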